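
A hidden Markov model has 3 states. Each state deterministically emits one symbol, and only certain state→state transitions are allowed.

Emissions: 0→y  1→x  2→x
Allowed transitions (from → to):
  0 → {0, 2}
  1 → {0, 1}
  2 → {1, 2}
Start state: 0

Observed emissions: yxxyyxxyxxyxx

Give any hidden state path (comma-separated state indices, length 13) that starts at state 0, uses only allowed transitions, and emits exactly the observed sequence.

0,2,1,0,0,2,1,0,2,1,0,2,2

  t0 'y' -> {0}, take 0 (start)
  t1 'x' -> {1,2}, take 2 (0->2 ok)
  t2 'x' -> {1,2}, take 1 (2->1 ok)
  t3 'y' -> {0}, take 0 (1->0 ok)
  t4 'y' -> {0}, take 0 (0->0 ok)
  t5 'x' -> {1,2}, take 2 (0->2 ok)
  t6 'x' -> {1,2}, take 1 (2->1 ok)
  t7 'y' -> {0}, take 0 (1->0 ok)
  t8 'x' -> {1,2}, take 2 (0->2 ok)
  t9 'x' -> {1,2}, take 1 (2->1 ok)
  t10 'y' -> {0}, take 0 (1->0 ok)
  t11 'x' -> {1,2}, take 2 (0->2 ok)
  t12 'x' -> {1,2}, take 2 (2->2 ok)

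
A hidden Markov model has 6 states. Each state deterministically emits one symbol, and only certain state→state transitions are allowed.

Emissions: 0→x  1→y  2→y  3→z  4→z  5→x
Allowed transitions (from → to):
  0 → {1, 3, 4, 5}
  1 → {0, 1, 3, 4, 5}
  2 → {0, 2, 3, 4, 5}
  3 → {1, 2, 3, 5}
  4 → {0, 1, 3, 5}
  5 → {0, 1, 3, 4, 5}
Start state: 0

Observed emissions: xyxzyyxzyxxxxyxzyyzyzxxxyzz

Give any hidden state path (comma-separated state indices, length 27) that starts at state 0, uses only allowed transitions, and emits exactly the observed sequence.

0,1,0,4,1,1,0,3,1,5,0,5,0,1,0,4,1,1,4,1,4,5,0,5,1,3,3

  pos 0: x in {0,5}, choose 0; start
  pos 1: y in {1,2}, choose 1; 0->1 ok
  pos 2: x in {0,5}, choose 0; 1->0 ok
  pos 3: z in {3,4}, choose 4; 0->4 ok
  pos 4: y in {1,2}, choose 1; 4->1 ok
  pos 5: y in {1,2}, choose 1; 1->1 ok
  pos 6: x in {0,5}, choose 0; 1->0 ok
  pos 7: z in {3,4}, choose 3; 0->3 ok
  pos 8: y in {1,2}, choose 1; 3->1 ok
  pos 9: x in {0,5}, choose 5; 1->5 ok
  pos 10: x in {0,5}, choose 0; 5->0 ok
  pos 11: x in {0,5}, choose 5; 0->5 ok
  pos 12: x in {0,5}, choose 0; 5->0 ok
  pos 13: y in {1,2}, choose 1; 0->1 ok
  pos 14: x in {0,5}, choose 0; 1->0 ok
  pos 15: z in {3,4}, choose 4; 0->4 ok
  pos 16: y in {1,2}, choose 1; 4->1 ok
  pos 17: y in {1,2}, choose 1; 1->1 ok
  pos 18: z in {3,4}, choose 4; 1->4 ok
  pos 19: y in {1,2}, choose 1; 4->1 ok
  pos 20: z in {3,4}, choose 4; 1->4 ok
  pos 21: x in {0,5}, choose 5; 4->5 ok
  pos 22: x in {0,5}, choose 0; 5->0 ok
  pos 23: x in {0,5}, choose 5; 0->5 ok
  pos 24: y in {1,2}, choose 1; 5->1 ok
  pos 25: z in {3,4}, choose 3; 1->3 ok
  pos 26: z in {3,4}, choose 3; 3->3 ok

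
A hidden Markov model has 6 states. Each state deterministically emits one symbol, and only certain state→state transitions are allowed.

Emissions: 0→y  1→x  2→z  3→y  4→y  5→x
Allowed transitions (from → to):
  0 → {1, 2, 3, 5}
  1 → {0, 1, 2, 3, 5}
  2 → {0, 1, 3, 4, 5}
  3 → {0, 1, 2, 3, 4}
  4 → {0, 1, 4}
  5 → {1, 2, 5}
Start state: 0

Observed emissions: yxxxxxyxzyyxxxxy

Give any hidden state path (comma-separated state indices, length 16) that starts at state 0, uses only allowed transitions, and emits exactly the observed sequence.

  [0] y  {0,3,4}  => 0  start
  [1] x  {1,5}  => 5  0->5 ok
  [2] x  {1,5}  => 1  5->1 ok
  [3] x  {1,5}  => 5  1->5 ok
  [4] x  {1,5}  => 1  5->1 ok
  [5] x  {1,5}  => 1  1->1 ok
  [6] y  {0,3,4}  => 0  1->0 ok
  [7] x  {1,5}  => 1  0->1 ok
  [8] z  {2}  => 2  1->2 ok
  [9] y  {0,3,4}  => 4  2->4 ok
  [10] y  {0,3,4}  => 0  4->0 ok
  [11] x  {1,5}  => 5  0->5 ok
  [12] x  {1,5}  => 5  5->5 ok
  [13] x  {1,5}  => 5  5->5 ok
  [14] x  {1,5}  => 1  5->1 ok
  [15] y  {0,3,4}  => 0  1->0 ok

0,5,1,5,1,1,0,1,2,4,0,5,5,5,1,0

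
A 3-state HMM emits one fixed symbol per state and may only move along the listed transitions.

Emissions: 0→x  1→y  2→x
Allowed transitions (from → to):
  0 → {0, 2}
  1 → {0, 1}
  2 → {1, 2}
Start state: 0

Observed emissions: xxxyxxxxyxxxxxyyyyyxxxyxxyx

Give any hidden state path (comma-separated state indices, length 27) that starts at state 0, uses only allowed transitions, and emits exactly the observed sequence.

  [0] x  {0,2}  => 0  start
  [1] x  {0,2}  => 0  0->0 ok
  [2] x  {0,2}  => 2  0->2 ok
  [3] y  {1}  => 1  2->1 ok
  [4] x  {0,2}  => 0  1->0 ok
  [5] x  {0,2}  => 0  0->0 ok
  [6] x  {0,2}  => 0  0->0 ok
  [7] x  {0,2}  => 2  0->2 ok
  [8] y  {1}  => 1  2->1 ok
  [9] x  {0,2}  => 0  1->0 ok
  [10] x  {0,2}  => 0  0->0 ok
  [11] x  {0,2}  => 0  0->0 ok
  [12] x  {0,2}  => 0  0->0 ok
  [13] x  {0,2}  => 2  0->2 ok
  [14] y  {1}  => 1  2->1 ok
  [15] y  {1}  => 1  1->1 ok
  [16] y  {1}  => 1  1->1 ok
  [17] y  {1}  => 1  1->1 ok
  [18] y  {1}  => 1  1->1 ok
  [19] x  {0,2}  => 0  1->0 ok
  [20] x  {0,2}  => 0  0->0 ok
  [21] x  {0,2}  => 2  0->2 ok
  [22] y  {1}  => 1  2->1 ok
  [23] x  {0,2}  => 0  1->0 ok
  [24] x  {0,2}  => 2  0->2 ok
  [25] y  {1}  => 1  2->1 ok
  [26] x  {0,2}  => 0  1->0 ok

0,0,2,1,0,0,0,2,1,0,0,0,0,2,1,1,1,1,1,0,0,2,1,0,2,1,0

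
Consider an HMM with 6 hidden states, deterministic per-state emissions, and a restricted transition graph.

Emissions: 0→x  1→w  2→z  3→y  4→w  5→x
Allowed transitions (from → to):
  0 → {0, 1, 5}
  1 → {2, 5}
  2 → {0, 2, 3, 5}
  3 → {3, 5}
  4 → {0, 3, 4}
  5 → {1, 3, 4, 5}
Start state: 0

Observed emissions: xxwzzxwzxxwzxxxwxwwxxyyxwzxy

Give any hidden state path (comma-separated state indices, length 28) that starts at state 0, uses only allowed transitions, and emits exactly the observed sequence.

  pos 0: x in {0,5}, choose 0; start
  pos 1: x in {0,5}, choose 0; 0->0 ok
  pos 2: w in {1,4}, choose 1; 0->1 ok
  pos 3: z in {2}, choose 2; 1->2 ok
  pos 4: z in {2}, choose 2; 2->2 ok
  pos 5: x in {0,5}, choose 0; 2->0 ok
  pos 6: w in {1,4}, choose 1; 0->1 ok
  pos 7: z in {2}, choose 2; 1->2 ok
  pos 8: x in {0,5}, choose 5; 2->5 ok
  pos 9: x in {0,5}, choose 5; 5->5 ok
  pos 10: w in {1,4}, choose 1; 5->1 ok
  pos 11: z in {2}, choose 2; 1->2 ok
  pos 12: x in {0,5}, choose 5; 2->5 ok
  pos 13: x in {0,5}, choose 5; 5->5 ok
  pos 14: x in {0,5}, choose 5; 5->5 ok
  pos 15: w in {1,4}, choose 1; 5->1 ok
  pos 16: x in {0,5}, choose 5; 1->5 ok
  pos 17: w in {1,4}, choose 4; 5->4 ok
  pos 18: w in {1,4}, choose 4; 4->4 ok
  pos 19: x in {0,5}, choose 0; 4->0 ok
  pos 20: x in {0,5}, choose 5; 0->5 ok
  pos 21: y in {3}, choose 3; 5->3 ok
  pos 22: y in {3}, choose 3; 3->3 ok
  pos 23: x in {0,5}, choose 5; 3->5 ok
  pos 24: w in {1,4}, choose 1; 5->1 ok
  pos 25: z in {2}, choose 2; 1->2 ok
  pos 26: x in {0,5}, choose 5; 2->5 ok
  pos 27: y in {3}, choose 3; 5->3 ok

0,0,1,2,2,0,1,2,5,5,1,2,5,5,5,1,5,4,4,0,5,3,3,5,1,2,5,3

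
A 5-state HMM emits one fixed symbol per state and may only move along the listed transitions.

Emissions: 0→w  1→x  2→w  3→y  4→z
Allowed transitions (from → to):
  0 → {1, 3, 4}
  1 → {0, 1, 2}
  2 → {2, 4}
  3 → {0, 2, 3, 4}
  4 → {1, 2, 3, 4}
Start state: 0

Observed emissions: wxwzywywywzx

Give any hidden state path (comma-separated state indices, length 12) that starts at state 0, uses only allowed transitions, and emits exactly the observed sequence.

  0: obs=w cand={0,2} pick 0 [start]
  1: obs=x cand={1} pick 1 [0->1 ok]
  2: obs=w cand={0,2} pick 0 [1->0 ok]
  3: obs=z cand={4} pick 4 [0->4 ok]
  4: obs=y cand={3} pick 3 [4->3 ok]
  5: obs=w cand={0,2} pick 0 [3->0 ok]
  6: obs=y cand={3} pick 3 [0->3 ok]
  7: obs=w cand={0,2} pick 0 [3->0 ok]
  8: obs=y cand={3} pick 3 [0->3 ok]
  9: obs=w cand={0,2} pick 0 [3->0 ok]
  10: obs=z cand={4} pick 4 [0->4 ok]
  11: obs=x cand={1} pick 1 [4->1 ok]

0,1,0,4,3,0,3,0,3,0,4,1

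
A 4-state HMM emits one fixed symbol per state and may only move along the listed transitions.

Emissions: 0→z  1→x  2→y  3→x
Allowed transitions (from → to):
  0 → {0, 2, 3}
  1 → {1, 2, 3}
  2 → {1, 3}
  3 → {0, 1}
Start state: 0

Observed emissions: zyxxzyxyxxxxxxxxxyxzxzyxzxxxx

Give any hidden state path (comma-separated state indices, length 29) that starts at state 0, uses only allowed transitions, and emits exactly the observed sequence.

  [0] z  {0}  => 0  start
  [1] y  {2}  => 2  0->2 ok
  [2] x  {1,3}  => 1  2->1 ok
  [3] x  {1,3}  => 3  1->3 ok
  [4] z  {0}  => 0  3->0 ok
  [5] y  {2}  => 2  0->2 ok
  [6] x  {1,3}  => 1  2->1 ok
  [7] y  {2}  => 2  1->2 ok
  [8] x  {1,3}  => 1  2->1 ok
  [9] x  {1,3}  => 3  1->3 ok
  [10] x  {1,3}  => 1  3->1 ok
  [11] x  {1,3}  => 1  1->1 ok
  [12] x  {1,3}  => 1  1->1 ok
  [13] x  {1,3}  => 1  1->1 ok
  [14] x  {1,3}  => 3  1->3 ok
  [15] x  {1,3}  => 1  3->1 ok
  [16] x  {1,3}  => 1  1->1 ok
  [17] y  {2}  => 2  1->2 ok
  [18] x  {1,3}  => 3  2->3 ok
  [19] z  {0}  => 0  3->0 ok
  [20] x  {1,3}  => 3  0->3 ok
  [21] z  {0}  => 0  3->0 ok
  [22] y  {2}  => 2  0->2 ok
  [23] x  {1,3}  => 3  2->3 ok
  [24] z  {0}  => 0  3->0 ok
  [25] x  {1,3}  => 3  0->3 ok
  [26] x  {1,3}  => 1  3->1 ok
  [27] x  {1,3}  => 3  1->3 ok
  [28] x  {1,3}  => 1  3->1 ok

0,2,1,3,0,2,1,2,1,3,1,1,1,1,3,1,1,2,3,0,3,0,2,3,0,3,1,3,1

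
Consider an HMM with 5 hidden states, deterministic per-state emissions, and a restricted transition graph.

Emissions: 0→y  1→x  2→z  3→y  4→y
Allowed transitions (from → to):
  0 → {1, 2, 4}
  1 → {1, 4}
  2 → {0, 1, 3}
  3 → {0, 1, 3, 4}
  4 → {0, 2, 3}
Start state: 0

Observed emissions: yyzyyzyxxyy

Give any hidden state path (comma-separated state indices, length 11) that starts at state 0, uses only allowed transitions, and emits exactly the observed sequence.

0,4,2,3,4,2,3,1,1,4,3

  [0] y  {0,3,4}  => 0  start
  [1] y  {0,3,4}  => 4  0->4 ok
  [2] z  {2}  => 2  4->2 ok
  [3] y  {0,3,4}  => 3  2->3 ok
  [4] y  {0,3,4}  => 4  3->4 ok
  [5] z  {2}  => 2  4->2 ok
  [6] y  {0,3,4}  => 3  2->3 ok
  [7] x  {1}  => 1  3->1 ok
  [8] x  {1}  => 1  1->1 ok
  [9] y  {0,3,4}  => 4  1->4 ok
  [10] y  {0,3,4}  => 3  4->3 ok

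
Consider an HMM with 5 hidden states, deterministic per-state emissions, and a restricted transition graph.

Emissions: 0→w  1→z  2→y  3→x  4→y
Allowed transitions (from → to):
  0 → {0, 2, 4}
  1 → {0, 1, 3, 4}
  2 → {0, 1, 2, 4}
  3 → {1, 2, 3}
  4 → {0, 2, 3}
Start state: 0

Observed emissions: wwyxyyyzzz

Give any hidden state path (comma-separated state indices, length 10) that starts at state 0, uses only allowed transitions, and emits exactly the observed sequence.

0,0,4,3,2,2,2,1,1,1

  [0] w  {0}  => 0  start
  [1] w  {0}  => 0  0->0 ok
  [2] y  {2,4}  => 4  0->4 ok
  [3] x  {3}  => 3  4->3 ok
  [4] y  {2,4}  => 2  3->2 ok
  [5] y  {2,4}  => 2  2->2 ok
  [6] y  {2,4}  => 2  2->2 ok
  [7] z  {1}  => 1  2->1 ok
  [8] z  {1}  => 1  1->1 ok
  [9] z  {1}  => 1  1->1 ok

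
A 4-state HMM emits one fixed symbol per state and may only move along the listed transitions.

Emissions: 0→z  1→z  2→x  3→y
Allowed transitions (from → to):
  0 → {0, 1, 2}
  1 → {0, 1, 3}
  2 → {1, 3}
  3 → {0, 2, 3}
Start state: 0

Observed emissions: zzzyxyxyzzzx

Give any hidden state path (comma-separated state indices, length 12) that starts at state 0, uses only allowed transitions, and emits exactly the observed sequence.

0,1,1,3,2,3,2,3,0,1,0,2

  [0] z  {0,1}  => 0  start
  [1] z  {0,1}  => 1  0->1 ok
  [2] z  {0,1}  => 1  1->1 ok
  [3] y  {3}  => 3  1->3 ok
  [4] x  {2}  => 2  3->2 ok
  [5] y  {3}  => 3  2->3 ok
  [6] x  {2}  => 2  3->2 ok
  [7] y  {3}  => 3  2->3 ok
  [8] z  {0,1}  => 0  3->0 ok
  [9] z  {0,1}  => 1  0->1 ok
  [10] z  {0,1}  => 0  1->0 ok
  [11] x  {2}  => 2  0->2 ok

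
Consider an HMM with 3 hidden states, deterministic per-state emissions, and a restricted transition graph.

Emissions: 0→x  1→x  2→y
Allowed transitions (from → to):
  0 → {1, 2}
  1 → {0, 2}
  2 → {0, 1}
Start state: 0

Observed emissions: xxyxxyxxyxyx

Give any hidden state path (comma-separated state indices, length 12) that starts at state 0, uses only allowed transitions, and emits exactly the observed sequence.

  0: obs=x cand={0,1} pick 0 [start]
  1: obs=x cand={0,1} pick 1 [0->1 ok]
  2: obs=y cand={2} pick 2 [1->2 ok]
  3: obs=x cand={0,1} pick 1 [2->1 ok]
  4: obs=x cand={0,1} pick 0 [1->0 ok]
  5: obs=y cand={2} pick 2 [0->2 ok]
  6: obs=x cand={0,1} pick 0 [2->0 ok]
  7: obs=x cand={0,1} pick 1 [0->1 ok]
  8: obs=y cand={2} pick 2 [1->2 ok]
  9: obs=x cand={0,1} pick 1 [2->1 ok]
  10: obs=y cand={2} pick 2 [1->2 ok]
  11: obs=x cand={0,1} pick 1 [2->1 ok]

0,1,2,1,0,2,0,1,2,1,2,1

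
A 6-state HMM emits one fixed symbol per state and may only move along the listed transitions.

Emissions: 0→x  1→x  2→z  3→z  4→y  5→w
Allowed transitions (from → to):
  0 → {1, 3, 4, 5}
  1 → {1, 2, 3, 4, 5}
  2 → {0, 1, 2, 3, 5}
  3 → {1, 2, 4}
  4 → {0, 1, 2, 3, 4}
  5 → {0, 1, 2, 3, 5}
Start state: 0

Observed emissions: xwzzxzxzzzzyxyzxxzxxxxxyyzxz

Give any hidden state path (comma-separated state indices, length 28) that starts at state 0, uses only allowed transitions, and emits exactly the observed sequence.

0,5,3,2,1,3,1,2,3,2,3,4,0,4,3,1,1,3,1,1,1,1,1,4,4,2,1,2

  [0] x  {0,1}  => 0  start
  [1] w  {5}  => 5  0->5 ok
  [2] z  {2,3}  => 3  5->3 ok
  [3] z  {2,3}  => 2  3->2 ok
  [4] x  {0,1}  => 1  2->1 ok
  [5] z  {2,3}  => 3  1->3 ok
  [6] x  {0,1}  => 1  3->1 ok
  [7] z  {2,3}  => 2  1->2 ok
  [8] z  {2,3}  => 3  2->3 ok
  [9] z  {2,3}  => 2  3->2 ok
  [10] z  {2,3}  => 3  2->3 ok
  [11] y  {4}  => 4  3->4 ok
  [12] x  {0,1}  => 0  4->0 ok
  [13] y  {4}  => 4  0->4 ok
  [14] z  {2,3}  => 3  4->3 ok
  [15] x  {0,1}  => 1  3->1 ok
  [16] x  {0,1}  => 1  1->1 ok
  [17] z  {2,3}  => 3  1->3 ok
  [18] x  {0,1}  => 1  3->1 ok
  [19] x  {0,1}  => 1  1->1 ok
  [20] x  {0,1}  => 1  1->1 ok
  [21] x  {0,1}  => 1  1->1 ok
  [22] x  {0,1}  => 1  1->1 ok
  [23] y  {4}  => 4  1->4 ok
  [24] y  {4}  => 4  4->4 ok
  [25] z  {2,3}  => 2  4->2 ok
  [26] x  {0,1}  => 1  2->1 ok
  [27] z  {2,3}  => 2  1->2 ok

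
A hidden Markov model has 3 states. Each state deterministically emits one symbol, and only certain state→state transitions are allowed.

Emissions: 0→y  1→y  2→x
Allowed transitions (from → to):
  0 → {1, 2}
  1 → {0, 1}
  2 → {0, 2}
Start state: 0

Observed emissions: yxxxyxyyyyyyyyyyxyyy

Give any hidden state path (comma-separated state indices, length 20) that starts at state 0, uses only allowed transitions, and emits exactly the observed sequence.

0,2,2,2,0,2,0,1,1,1,1,1,0,1,1,0,2,0,1,1

  [0] y  {0,1}  => 0  start
  [1] x  {2}  => 2  0->2 ok
  [2] x  {2}  => 2  2->2 ok
  [3] x  {2}  => 2  2->2 ok
  [4] y  {0,1}  => 0  2->0 ok
  [5] x  {2}  => 2  0->2 ok
  [6] y  {0,1}  => 0  2->0 ok
  [7] y  {0,1}  => 1  0->1 ok
  [8] y  {0,1}  => 1  1->1 ok
  [9] y  {0,1}  => 1  1->1 ok
  [10] y  {0,1}  => 1  1->1 ok
  [11] y  {0,1}  => 1  1->1 ok
  [12] y  {0,1}  => 0  1->0 ok
  [13] y  {0,1}  => 1  0->1 ok
  [14] y  {0,1}  => 1  1->1 ok
  [15] y  {0,1}  => 0  1->0 ok
  [16] x  {2}  => 2  0->2 ok
  [17] y  {0,1}  => 0  2->0 ok
  [18] y  {0,1}  => 1  0->1 ok
  [19] y  {0,1}  => 1  1->1 ok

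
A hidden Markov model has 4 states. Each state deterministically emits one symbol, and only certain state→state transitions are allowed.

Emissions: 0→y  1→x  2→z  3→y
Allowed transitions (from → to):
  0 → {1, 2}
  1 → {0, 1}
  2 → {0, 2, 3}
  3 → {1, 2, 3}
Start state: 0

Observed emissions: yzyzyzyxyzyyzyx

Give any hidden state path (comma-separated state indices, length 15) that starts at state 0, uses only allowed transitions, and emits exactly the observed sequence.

0,2,0,2,3,2,0,1,0,2,3,3,2,3,1

  [0] y  {0,3}  => 0  start
  [1] z  {2}  => 2  0->2 ok
  [2] y  {0,3}  => 0  2->0 ok
  [3] z  {2}  => 2  0->2 ok
  [4] y  {0,3}  => 3  2->3 ok
  [5] z  {2}  => 2  3->2 ok
  [6] y  {0,3}  => 0  2->0 ok
  [7] x  {1}  => 1  0->1 ok
  [8] y  {0,3}  => 0  1->0 ok
  [9] z  {2}  => 2  0->2 ok
  [10] y  {0,3}  => 3  2->3 ok
  [11] y  {0,3}  => 3  3->3 ok
  [12] z  {2}  => 2  3->2 ok
  [13] y  {0,3}  => 3  2->3 ok
  [14] x  {1}  => 1  3->1 ok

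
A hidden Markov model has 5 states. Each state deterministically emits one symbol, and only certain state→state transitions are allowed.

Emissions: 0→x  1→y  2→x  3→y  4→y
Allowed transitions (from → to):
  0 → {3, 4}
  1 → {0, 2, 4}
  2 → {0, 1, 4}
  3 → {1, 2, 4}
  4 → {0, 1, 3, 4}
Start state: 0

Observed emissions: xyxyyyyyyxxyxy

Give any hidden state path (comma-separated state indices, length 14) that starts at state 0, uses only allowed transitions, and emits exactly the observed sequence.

0,3,2,1,4,4,3,4,3,2,0,4,0,4

  pos 0: x in {0,2}, choose 0; start
  pos 1: y in {1,3,4}, choose 3; 0->3 ok
  pos 2: x in {0,2}, choose 2; 3->2 ok
  pos 3: y in {1,3,4}, choose 1; 2->1 ok
  pos 4: y in {1,3,4}, choose 4; 1->4 ok
  pos 5: y in {1,3,4}, choose 4; 4->4 ok
  pos 6: y in {1,3,4}, choose 3; 4->3 ok
  pos 7: y in {1,3,4}, choose 4; 3->4 ok
  pos 8: y in {1,3,4}, choose 3; 4->3 ok
  pos 9: x in {0,2}, choose 2; 3->2 ok
  pos 10: x in {0,2}, choose 0; 2->0 ok
  pos 11: y in {1,3,4}, choose 4; 0->4 ok
  pos 12: x in {0,2}, choose 0; 4->0 ok
  pos 13: y in {1,3,4}, choose 4; 0->4 ok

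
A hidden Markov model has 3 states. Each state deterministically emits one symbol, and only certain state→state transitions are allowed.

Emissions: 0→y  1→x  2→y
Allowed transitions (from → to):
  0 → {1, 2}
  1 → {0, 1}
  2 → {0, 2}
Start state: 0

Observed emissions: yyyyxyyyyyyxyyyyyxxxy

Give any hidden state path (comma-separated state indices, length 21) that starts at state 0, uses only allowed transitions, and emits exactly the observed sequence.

0,2,2,0,1,0,2,2,2,2,0,1,0,2,2,2,0,1,1,1,0

  0: obs=y cand={0,2} pick 0 [start]
  1: obs=y cand={0,2} pick 2 [0->2 ok]
  2: obs=y cand={0,2} pick 2 [2->2 ok]
  3: obs=y cand={0,2} pick 0 [2->0 ok]
  4: obs=x cand={1} pick 1 [0->1 ok]
  5: obs=y cand={0,2} pick 0 [1->0 ok]
  6: obs=y cand={0,2} pick 2 [0->2 ok]
  7: obs=y cand={0,2} pick 2 [2->2 ok]
  8: obs=y cand={0,2} pick 2 [2->2 ok]
  9: obs=y cand={0,2} pick 2 [2->2 ok]
  10: obs=y cand={0,2} pick 0 [2->0 ok]
  11: obs=x cand={1} pick 1 [0->1 ok]
  12: obs=y cand={0,2} pick 0 [1->0 ok]
  13: obs=y cand={0,2} pick 2 [0->2 ok]
  14: obs=y cand={0,2} pick 2 [2->2 ok]
  15: obs=y cand={0,2} pick 2 [2->2 ok]
  16: obs=y cand={0,2} pick 0 [2->0 ok]
  17: obs=x cand={1} pick 1 [0->1 ok]
  18: obs=x cand={1} pick 1 [1->1 ok]
  19: obs=x cand={1} pick 1 [1->1 ok]
  20: obs=y cand={0,2} pick 0 [1->0 ok]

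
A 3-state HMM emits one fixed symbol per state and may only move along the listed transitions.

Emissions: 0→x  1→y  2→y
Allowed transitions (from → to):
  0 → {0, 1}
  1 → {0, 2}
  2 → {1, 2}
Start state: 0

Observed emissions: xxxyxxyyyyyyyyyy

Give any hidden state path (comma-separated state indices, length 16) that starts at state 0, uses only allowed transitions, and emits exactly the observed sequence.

0,0,0,1,0,0,1,2,2,1,2,1,2,2,2,2

  pos 0: x in {0}, choose 0; start
  pos 1: x in {0}, choose 0; 0->0 ok
  pos 2: x in {0}, choose 0; 0->0 ok
  pos 3: y in {1,2}, choose 1; 0->1 ok
  pos 4: x in {0}, choose 0; 1->0 ok
  pos 5: x in {0}, choose 0; 0->0 ok
  pos 6: y in {1,2}, choose 1; 0->1 ok
  pos 7: y in {1,2}, choose 2; 1->2 ok
  pos 8: y in {1,2}, choose 2; 2->2 ok
  pos 9: y in {1,2}, choose 1; 2->1 ok
  pos 10: y in {1,2}, choose 2; 1->2 ok
  pos 11: y in {1,2}, choose 1; 2->1 ok
  pos 12: y in {1,2}, choose 2; 1->2 ok
  pos 13: y in {1,2}, choose 2; 2->2 ok
  pos 14: y in {1,2}, choose 2; 2->2 ok
  pos 15: y in {1,2}, choose 2; 2->2 ok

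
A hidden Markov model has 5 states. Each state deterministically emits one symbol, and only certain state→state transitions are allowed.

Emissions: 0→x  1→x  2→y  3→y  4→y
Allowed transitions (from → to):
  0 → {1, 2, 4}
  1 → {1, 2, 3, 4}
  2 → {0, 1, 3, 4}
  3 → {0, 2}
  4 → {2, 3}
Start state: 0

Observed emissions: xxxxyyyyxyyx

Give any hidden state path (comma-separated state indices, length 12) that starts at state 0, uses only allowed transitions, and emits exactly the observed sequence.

  [0] x  {0,1}  => 0  start
  [1] x  {0,1}  => 1  0->1 ok
  [2] x  {0,1}  => 1  1->1 ok
  [3] x  {0,1}  => 1  1->1 ok
  [4] y  {2,3,4}  => 3  1->3 ok
  [5] y  {2,3,4}  => 2  3->2 ok
  [6] y  {2,3,4}  => 3  2->3 ok
  [7] y  {2,3,4}  => 2  3->2 ok
  [8] x  {0,1}  => 1  2->1 ok
  [9] y  {2,3,4}  => 4  1->4 ok
  [10] y  {2,3,4}  => 2  4->2 ok
  [11] x  {0,1}  => 0  2->0 ok

0,1,1,1,3,2,3,2,1,4,2,0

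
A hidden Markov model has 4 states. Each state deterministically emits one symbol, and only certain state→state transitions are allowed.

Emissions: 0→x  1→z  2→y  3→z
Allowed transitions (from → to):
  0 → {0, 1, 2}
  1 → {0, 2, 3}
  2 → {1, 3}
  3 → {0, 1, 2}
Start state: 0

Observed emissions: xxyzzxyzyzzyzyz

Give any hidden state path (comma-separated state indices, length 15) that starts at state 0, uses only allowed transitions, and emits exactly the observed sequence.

  t0 'x' -> {0}, take 0 (start)
  t1 'x' -> {0}, take 0 (0->0 ok)
  t2 'y' -> {2}, take 2 (0->2 ok)
  t3 'z' -> {1,3}, take 3 (2->3 ok)
  t4 'z' -> {1,3}, take 1 (3->1 ok)
  t5 'x' -> {0}, take 0 (1->0 ok)
  t6 'y' -> {2}, take 2 (0->2 ok)
  t7 'z' -> {1,3}, take 3 (2->3 ok)
  t8 'y' -> {2}, take 2 (3->2 ok)
  t9 'z' -> {1,3}, take 1 (2->1 ok)
  t10 'z' -> {1,3}, take 3 (1->3 ok)
  t11 'y' -> {2}, take 2 (3->2 ok)
  t12 'z' -> {1,3}, take 1 (2->1 ok)
  t13 'y' -> {2}, take 2 (1->2 ok)
  t14 'z' -> {1,3}, take 1 (2->1 ok)

0,0,2,3,1,0,2,3,2,1,3,2,1,2,1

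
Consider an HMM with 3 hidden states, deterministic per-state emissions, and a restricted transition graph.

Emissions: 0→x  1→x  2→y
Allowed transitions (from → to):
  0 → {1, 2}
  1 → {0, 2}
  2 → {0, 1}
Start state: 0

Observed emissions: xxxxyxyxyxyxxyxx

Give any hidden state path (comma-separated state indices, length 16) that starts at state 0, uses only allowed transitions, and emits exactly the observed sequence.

  [0] x  {0,1}  => 0  start
  [1] x  {0,1}  => 1  0->1 ok
  [2] x  {0,1}  => 0  1->0 ok
  [3] x  {0,1}  => 1  0->1 ok
  [4] y  {2}  => 2  1->2 ok
  [5] x  {0,1}  => 1  2->1 ok
  [6] y  {2}  => 2  1->2 ok
  [7] x  {0,1}  => 1  2->1 ok
  [8] y  {2}  => 2  1->2 ok
  [9] x  {0,1}  => 1  2->1 ok
  [10] y  {2}  => 2  1->2 ok
  [11] x  {0,1}  => 1  2->1 ok
  [12] x  {0,1}  => 0  1->0 ok
  [13] y  {2}  => 2  0->2 ok
  [14] x  {0,1}  => 1  2->1 ok
  [15] x  {0,1}  => 0  1->0 ok

0,1,0,1,2,1,2,1,2,1,2,1,0,2,1,0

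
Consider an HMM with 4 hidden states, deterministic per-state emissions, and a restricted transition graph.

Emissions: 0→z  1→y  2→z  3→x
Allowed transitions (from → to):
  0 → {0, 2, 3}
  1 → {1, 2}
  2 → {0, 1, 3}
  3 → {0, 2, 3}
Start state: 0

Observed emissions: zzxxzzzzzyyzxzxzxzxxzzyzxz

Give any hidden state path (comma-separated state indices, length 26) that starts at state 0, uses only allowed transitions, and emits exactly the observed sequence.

  0: obs=z cand={0,2} pick 0 [start]
  1: obs=z cand={0,2} pick 2 [0->2 ok]
  2: obs=x cand={3} pick 3 [2->3 ok]
  3: obs=x cand={3} pick 3 [3->3 ok]
  4: obs=z cand={0,2} pick 0 [3->0 ok]
  5: obs=z cand={0,2} pick 0 [0->0 ok]
  6: obs=z cand={0,2} pick 0 [0->0 ok]
  7: obs=z cand={0,2} pick 0 [0->0 ok]
  8: obs=z cand={0,2} pick 2 [0->2 ok]
  9: obs=y cand={1} pick 1 [2->1 ok]
  10: obs=y cand={1} pick 1 [1->1 ok]
  11: obs=z cand={0,2} pick 2 [1->2 ok]
  12: obs=x cand={3} pick 3 [2->3 ok]
  13: obs=z cand={0,2} pick 0 [3->0 ok]
  14: obs=x cand={3} pick 3 [0->3 ok]
  15: obs=z cand={0,2} pick 2 [3->2 ok]
  16: obs=x cand={3} pick 3 [2->3 ok]
  17: obs=z cand={0,2} pick 0 [3->0 ok]
  18: obs=x cand={3} pick 3 [0->3 ok]
  19: obs=x cand={3} pick 3 [3->3 ok]
  20: obs=z cand={0,2} pick 0 [3->0 ok]
  21: obs=z cand={0,2} pick 2 [0->2 ok]
  22: obs=y cand={1} pick 1 [2->1 ok]
  23: obs=z cand={0,2} pick 2 [1->2 ok]
  24: obs=x cand={3} pick 3 [2->3 ok]
  25: obs=z cand={0,2} pick 0 [3->0 ok]

0,2,3,3,0,0,0,0,2,1,1,2,3,0,3,2,3,0,3,3,0,2,1,2,3,0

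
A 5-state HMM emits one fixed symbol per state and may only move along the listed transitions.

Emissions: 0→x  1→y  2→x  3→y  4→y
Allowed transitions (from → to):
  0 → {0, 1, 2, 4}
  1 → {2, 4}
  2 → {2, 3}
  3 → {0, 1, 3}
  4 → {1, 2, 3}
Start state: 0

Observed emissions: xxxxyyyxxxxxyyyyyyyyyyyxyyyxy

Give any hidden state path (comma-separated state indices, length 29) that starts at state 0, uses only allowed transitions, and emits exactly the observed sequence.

  [0] x  {0,2}  => 0  start
  [1] x  {0,2}  => 2  0->2 ok
  [2] x  {0,2}  => 2  2->2 ok
  [3] x  {0,2}  => 2  2->2 ok
  [4] y  {1,3,4}  => 3  2->3 ok
  [5] y  {1,3,4}  => 3  3->3 ok
  [6] y  {1,3,4}  => 3  3->3 ok
  [7] x  {0,2}  => 0  3->0 ok
  [8] x  {0,2}  => 0  0->0 ok
  [9] x  {0,2}  => 0  0->0 ok
  [10] x  {0,2}  => 2  0->2 ok
  [11] x  {0,2}  => 2  2->2 ok
  [12] y  {1,3,4}  => 3  2->3 ok
  [13] y  {1,3,4}  => 3  3->3 ok
  [14] y  {1,3,4}  => 1  3->1 ok
  [15] y  {1,3,4}  => 4  1->4 ok
  [16] y  {1,3,4}  => 1  4->1 ok
  [17] y  {1,3,4}  => 4  1->4 ok
  [18] y  {1,3,4}  => 1  4->1 ok
  [19] y  {1,3,4}  => 4  1->4 ok
  [20] y  {1,3,4}  => 1  4->1 ok
  [21] y  {1,3,4}  => 4  1->4 ok
  [22] y  {1,3,4}  => 3  4->3 ok
  [23] x  {0,2}  => 0  3->0 ok
  [24] y  {1,3,4}  => 1  0->1 ok
  [25] y  {1,3,4}  => 4  1->4 ok
  [26] y  {1,3,4}  => 3  4->3 ok
  [27] x  {0,2}  => 0  3->0 ok
  [28] y  {1,3,4}  => 1  0->1 ok

0,2,2,2,3,3,3,0,0,0,2,2,3,3,1,4,1,4,1,4,1,4,3,0,1,4,3,0,1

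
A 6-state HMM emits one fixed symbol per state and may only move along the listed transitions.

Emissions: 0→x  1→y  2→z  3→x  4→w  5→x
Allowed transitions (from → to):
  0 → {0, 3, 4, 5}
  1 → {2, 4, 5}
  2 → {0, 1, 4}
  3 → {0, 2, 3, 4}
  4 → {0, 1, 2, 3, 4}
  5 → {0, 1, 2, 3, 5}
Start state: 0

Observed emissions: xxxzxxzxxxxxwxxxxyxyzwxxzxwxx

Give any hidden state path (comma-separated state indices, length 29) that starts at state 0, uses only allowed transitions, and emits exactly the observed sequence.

0,3,3,2,0,3,2,0,3,3,3,3,4,3,0,5,5,1,5,1,2,4,0,5,2,0,4,3,0

  pos 0: x in {0,3,5}, choose 0; start
  pos 1: x in {0,3,5}, choose 3; 0->3 ok
  pos 2: x in {0,3,5}, choose 3; 3->3 ok
  pos 3: z in {2}, choose 2; 3->2 ok
  pos 4: x in {0,3,5}, choose 0; 2->0 ok
  pos 5: x in {0,3,5}, choose 3; 0->3 ok
  pos 6: z in {2}, choose 2; 3->2 ok
  pos 7: x in {0,3,5}, choose 0; 2->0 ok
  pos 8: x in {0,3,5}, choose 3; 0->3 ok
  pos 9: x in {0,3,5}, choose 3; 3->3 ok
  pos 10: x in {0,3,5}, choose 3; 3->3 ok
  pos 11: x in {0,3,5}, choose 3; 3->3 ok
  pos 12: w in {4}, choose 4; 3->4 ok
  pos 13: x in {0,3,5}, choose 3; 4->3 ok
  pos 14: x in {0,3,5}, choose 0; 3->0 ok
  pos 15: x in {0,3,5}, choose 5; 0->5 ok
  pos 16: x in {0,3,5}, choose 5; 5->5 ok
  pos 17: y in {1}, choose 1; 5->1 ok
  pos 18: x in {0,3,5}, choose 5; 1->5 ok
  pos 19: y in {1}, choose 1; 5->1 ok
  pos 20: z in {2}, choose 2; 1->2 ok
  pos 21: w in {4}, choose 4; 2->4 ok
  pos 22: x in {0,3,5}, choose 0; 4->0 ok
  pos 23: x in {0,3,5}, choose 5; 0->5 ok
  pos 24: z in {2}, choose 2; 5->2 ok
  pos 25: x in {0,3,5}, choose 0; 2->0 ok
  pos 26: w in {4}, choose 4; 0->4 ok
  pos 27: x in {0,3,5}, choose 3; 4->3 ok
  pos 28: x in {0,3,5}, choose 0; 3->0 ok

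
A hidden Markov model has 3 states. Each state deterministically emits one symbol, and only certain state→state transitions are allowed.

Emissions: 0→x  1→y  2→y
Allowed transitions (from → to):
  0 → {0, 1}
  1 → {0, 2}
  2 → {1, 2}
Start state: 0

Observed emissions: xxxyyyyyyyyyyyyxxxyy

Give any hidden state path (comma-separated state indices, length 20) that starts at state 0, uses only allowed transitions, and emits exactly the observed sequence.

  t0 'x' -> {0}, take 0 (start)
  t1 'x' -> {0}, take 0 (0->0 ok)
  t2 'x' -> {0}, take 0 (0->0 ok)
  t3 'y' -> {1,2}, take 1 (0->1 ok)
  t4 'y' -> {1,2}, take 2 (1->2 ok)
  t5 'y' -> {1,2}, take 2 (2->2 ok)
  t6 'y' -> {1,2}, take 1 (2->1 ok)
  t7 'y' -> {1,2}, take 2 (1->2 ok)
  t8 'y' -> {1,2}, take 2 (2->2 ok)
  t9 'y' -> {1,2}, take 2 (2->2 ok)
  t10 'y' -> {1,2}, take 1 (2->1 ok)
  t11 'y' -> {1,2}, take 2 (1->2 ok)
  t12 'y' -> {1,2}, take 2 (2->2 ok)
  t13 'y' -> {1,2}, take 2 (2->2 ok)
  t14 'y' -> {1,2}, take 1 (2->1 ok)
  t15 'x' -> {0}, take 0 (1->0 ok)
  t16 'x' -> {0}, take 0 (0->0 ok)
  t17 'x' -> {0}, take 0 (0->0 ok)
  t18 'y' -> {1,2}, take 1 (0->1 ok)
  t19 'y' -> {1,2}, take 2 (1->2 ok)

0,0,0,1,2,2,1,2,2,2,1,2,2,2,1,0,0,0,1,2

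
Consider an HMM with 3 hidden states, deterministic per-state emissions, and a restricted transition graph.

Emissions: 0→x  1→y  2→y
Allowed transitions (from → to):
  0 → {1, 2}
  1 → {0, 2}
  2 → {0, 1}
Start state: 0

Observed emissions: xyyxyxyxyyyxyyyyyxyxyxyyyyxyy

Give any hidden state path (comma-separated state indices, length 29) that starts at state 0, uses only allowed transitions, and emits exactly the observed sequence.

0,1,2,0,2,0,2,0,1,2,1,0,1,2,1,2,1,0,1,0,1,0,2,1,2,1,0,1,2

  0: obs=x cand={0} pick 0 [start]
  1: obs=y cand={1,2} pick 1 [0->1 ok]
  2: obs=y cand={1,2} pick 2 [1->2 ok]
  3: obs=x cand={0} pick 0 [2->0 ok]
  4: obs=y cand={1,2} pick 2 [0->2 ok]
  5: obs=x cand={0} pick 0 [2->0 ok]
  6: obs=y cand={1,2} pick 2 [0->2 ok]
  7: obs=x cand={0} pick 0 [2->0 ok]
  8: obs=y cand={1,2} pick 1 [0->1 ok]
  9: obs=y cand={1,2} pick 2 [1->2 ok]
  10: obs=y cand={1,2} pick 1 [2->1 ok]
  11: obs=x cand={0} pick 0 [1->0 ok]
  12: obs=y cand={1,2} pick 1 [0->1 ok]
  13: obs=y cand={1,2} pick 2 [1->2 ok]
  14: obs=y cand={1,2} pick 1 [2->1 ok]
  15: obs=y cand={1,2} pick 2 [1->2 ok]
  16: obs=y cand={1,2} pick 1 [2->1 ok]
  17: obs=x cand={0} pick 0 [1->0 ok]
  18: obs=y cand={1,2} pick 1 [0->1 ok]
  19: obs=x cand={0} pick 0 [1->0 ok]
  20: obs=y cand={1,2} pick 1 [0->1 ok]
  21: obs=x cand={0} pick 0 [1->0 ok]
  22: obs=y cand={1,2} pick 2 [0->2 ok]
  23: obs=y cand={1,2} pick 1 [2->1 ok]
  24: obs=y cand={1,2} pick 2 [1->2 ok]
  25: obs=y cand={1,2} pick 1 [2->1 ok]
  26: obs=x cand={0} pick 0 [1->0 ok]
  27: obs=y cand={1,2} pick 1 [0->1 ok]
  28: obs=y cand={1,2} pick 2 [1->2 ok]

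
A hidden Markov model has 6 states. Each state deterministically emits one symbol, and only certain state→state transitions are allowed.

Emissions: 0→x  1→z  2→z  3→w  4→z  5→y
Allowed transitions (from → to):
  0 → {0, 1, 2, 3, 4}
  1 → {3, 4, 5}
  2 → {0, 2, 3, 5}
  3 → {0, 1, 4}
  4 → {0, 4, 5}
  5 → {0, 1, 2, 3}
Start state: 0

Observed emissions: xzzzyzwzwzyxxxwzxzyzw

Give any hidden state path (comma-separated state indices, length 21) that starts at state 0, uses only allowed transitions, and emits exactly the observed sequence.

0,1,4,4,5,2,3,1,3,4,5,0,0,0,3,4,0,2,5,2,3

  pos 0: x in {0}, choose 0; start
  pos 1: z in {1,2,4}, choose 1; 0->1 ok
  pos 2: z in {1,2,4}, choose 4; 1->4 ok
  pos 3: z in {1,2,4}, choose 4; 4->4 ok
  pos 4: y in {5}, choose 5; 4->5 ok
  pos 5: z in {1,2,4}, choose 2; 5->2 ok
  pos 6: w in {3}, choose 3; 2->3 ok
  pos 7: z in {1,2,4}, choose 1; 3->1 ok
  pos 8: w in {3}, choose 3; 1->3 ok
  pos 9: z in {1,2,4}, choose 4; 3->4 ok
  pos 10: y in {5}, choose 5; 4->5 ok
  pos 11: x in {0}, choose 0; 5->0 ok
  pos 12: x in {0}, choose 0; 0->0 ok
  pos 13: x in {0}, choose 0; 0->0 ok
  pos 14: w in {3}, choose 3; 0->3 ok
  pos 15: z in {1,2,4}, choose 4; 3->4 ok
  pos 16: x in {0}, choose 0; 4->0 ok
  pos 17: z in {1,2,4}, choose 2; 0->2 ok
  pos 18: y in {5}, choose 5; 2->5 ok
  pos 19: z in {1,2,4}, choose 2; 5->2 ok
  pos 20: w in {3}, choose 3; 2->3 ok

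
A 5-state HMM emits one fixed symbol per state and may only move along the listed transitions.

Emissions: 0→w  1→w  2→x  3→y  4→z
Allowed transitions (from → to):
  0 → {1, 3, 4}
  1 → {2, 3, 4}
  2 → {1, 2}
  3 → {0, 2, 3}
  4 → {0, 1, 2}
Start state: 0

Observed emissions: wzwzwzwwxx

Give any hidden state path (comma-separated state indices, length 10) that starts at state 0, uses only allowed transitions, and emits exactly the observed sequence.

  0: obs=w cand={0,1} pick 0 [start]
  1: obs=z cand={4} pick 4 [0->4 ok]
  2: obs=w cand={0,1} pick 1 [4->1 ok]
  3: obs=z cand={4} pick 4 [1->4 ok]
  4: obs=w cand={0,1} pick 0 [4->0 ok]
  5: obs=z cand={4} pick 4 [0->4 ok]
  6: obs=w cand={0,1} pick 0 [4->0 ok]
  7: obs=w cand={0,1} pick 1 [0->1 ok]
  8: obs=x cand={2} pick 2 [1->2 ok]
  9: obs=x cand={2} pick 2 [2->2 ok]

0,4,1,4,0,4,0,1,2,2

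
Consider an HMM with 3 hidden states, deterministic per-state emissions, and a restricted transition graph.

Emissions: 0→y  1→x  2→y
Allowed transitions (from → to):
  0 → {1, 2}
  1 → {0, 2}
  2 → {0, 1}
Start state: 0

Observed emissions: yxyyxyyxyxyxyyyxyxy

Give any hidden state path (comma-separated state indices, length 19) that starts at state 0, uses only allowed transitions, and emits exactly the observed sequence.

0,1,2,0,1,2,0,1,2,1,2,1,0,2,0,1,2,1,0

  [0] y  {0,2}  => 0  start
  [1] x  {1}  => 1  0->1 ok
  [2] y  {0,2}  => 2  1->2 ok
  [3] y  {0,2}  => 0  2->0 ok
  [4] x  {1}  => 1  0->1 ok
  [5] y  {0,2}  => 2  1->2 ok
  [6] y  {0,2}  => 0  2->0 ok
  [7] x  {1}  => 1  0->1 ok
  [8] y  {0,2}  => 2  1->2 ok
  [9] x  {1}  => 1  2->1 ok
  [10] y  {0,2}  => 2  1->2 ok
  [11] x  {1}  => 1  2->1 ok
  [12] y  {0,2}  => 0  1->0 ok
  [13] y  {0,2}  => 2  0->2 ok
  [14] y  {0,2}  => 0  2->0 ok
  [15] x  {1}  => 1  0->1 ok
  [16] y  {0,2}  => 2  1->2 ok
  [17] x  {1}  => 1  2->1 ok
  [18] y  {0,2}  => 0  1->0 ok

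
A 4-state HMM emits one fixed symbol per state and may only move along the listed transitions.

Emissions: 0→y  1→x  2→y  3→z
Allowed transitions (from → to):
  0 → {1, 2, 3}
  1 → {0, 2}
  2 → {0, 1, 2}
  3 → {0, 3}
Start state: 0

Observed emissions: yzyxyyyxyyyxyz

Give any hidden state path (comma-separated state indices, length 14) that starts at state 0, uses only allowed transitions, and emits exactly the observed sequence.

  [0] y  {0,2}  => 0  start
  [1] z  {3}  => 3  0->3 ok
  [2] y  {0,2}  => 0  3->0 ok
  [3] x  {1}  => 1  0->1 ok
  [4] y  {0,2}  => 2  1->2 ok
  [5] y  {0,2}  => 2  2->2 ok
  [6] y  {0,2}  => 2  2->2 ok
  [7] x  {1}  => 1  2->1 ok
  [8] y  {0,2}  => 0  1->0 ok
  [9] y  {0,2}  => 2  0->2 ok
  [10] y  {0,2}  => 2  2->2 ok
  [11] x  {1}  => 1  2->1 ok
  [12] y  {0,2}  => 0  1->0 ok
  [13] z  {3}  => 3  0->3 ok

0,3,0,1,2,2,2,1,0,2,2,1,0,3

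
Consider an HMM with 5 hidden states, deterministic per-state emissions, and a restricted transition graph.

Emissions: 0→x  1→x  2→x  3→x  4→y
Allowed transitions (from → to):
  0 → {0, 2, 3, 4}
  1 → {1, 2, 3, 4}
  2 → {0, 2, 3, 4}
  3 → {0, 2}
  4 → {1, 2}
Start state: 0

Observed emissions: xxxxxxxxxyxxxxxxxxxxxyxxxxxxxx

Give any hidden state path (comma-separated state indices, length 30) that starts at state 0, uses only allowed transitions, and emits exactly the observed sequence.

  [0] x  {0,1,2,3}  => 0  start
  [1] x  {0,1,2,3}  => 0  0->0 ok
  [2] x  {0,1,2,3}  => 2  0->2 ok
  [3] x  {0,1,2,3}  => 3  2->3 ok
  [4] x  {0,1,2,3}  => 0  3->0 ok
  [5] x  {0,1,2,3}  => 0  0->0 ok
  [6] x  {0,1,2,3}  => 3  0->3 ok
  [7] x  {0,1,2,3}  => 0  3->0 ok
  [8] x  {0,1,2,3}  => 0  0->0 ok
  [9] y  {4}  => 4  0->4 ok
  [10] x  {0,1,2,3}  => 2  4->2 ok
  [11] x  {0,1,2,3}  => 0  2->0 ok
  [12] x  {0,1,2,3}  => 2  0->2 ok
  [13] x  {0,1,2,3}  => 0  2->0 ok
  [14] x  {0,1,2,3}  => 3  0->3 ok
  [15] x  {0,1,2,3}  => 0  3->0 ok
  [16] x  {0,1,2,3}  => 3  0->3 ok
  [17] x  {0,1,2,3}  => 0  3->0 ok
  [18] x  {0,1,2,3}  => 0  0->0 ok
  [19] x  {0,1,2,3}  => 2  0->2 ok
  [20] x  {0,1,2,3}  => 0  2->0 ok
  [21] y  {4}  => 4  0->4 ok
  [22] x  {0,1,2,3}  => 1  4->1 ok
  [23] x  {0,1,2,3}  => 1  1->1 ok
  [24] x  {0,1,2,3}  => 3  1->3 ok
  [25] x  {0,1,2,3}  => 0  3->0 ok
  [26] x  {0,1,2,3}  => 0  0->0 ok
  [27] x  {0,1,2,3}  => 2  0->2 ok
  [28] x  {0,1,2,3}  => 3  2->3 ok
  [29] x  {0,1,2,3}  => 2  3->2 ok

0,0,2,3,0,0,3,0,0,4,2,0,2,0,3,0,3,0,0,2,0,4,1,1,3,0,0,2,3,2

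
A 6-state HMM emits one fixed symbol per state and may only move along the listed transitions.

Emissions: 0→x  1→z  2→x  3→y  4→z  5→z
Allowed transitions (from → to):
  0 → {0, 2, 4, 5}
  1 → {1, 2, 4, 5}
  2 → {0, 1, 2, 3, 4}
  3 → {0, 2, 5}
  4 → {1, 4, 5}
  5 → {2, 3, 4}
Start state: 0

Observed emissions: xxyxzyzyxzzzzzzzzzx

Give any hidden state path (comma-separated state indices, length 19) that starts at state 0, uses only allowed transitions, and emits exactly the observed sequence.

0,2,3,0,5,3,5,3,2,4,4,5,4,4,1,4,4,5,2

  0: obs=x cand={0,2} pick 0 [start]
  1: obs=x cand={0,2} pick 2 [0->2 ok]
  2: obs=y cand={3} pick 3 [2->3 ok]
  3: obs=x cand={0,2} pick 0 [3->0 ok]
  4: obs=z cand={1,4,5} pick 5 [0->5 ok]
  5: obs=y cand={3} pick 3 [5->3 ok]
  6: obs=z cand={1,4,5} pick 5 [3->5 ok]
  7: obs=y cand={3} pick 3 [5->3 ok]
  8: obs=x cand={0,2} pick 2 [3->2 ok]
  9: obs=z cand={1,4,5} pick 4 [2->4 ok]
  10: obs=z cand={1,4,5} pick 4 [4->4 ok]
  11: obs=z cand={1,4,5} pick 5 [4->5 ok]
  12: obs=z cand={1,4,5} pick 4 [5->4 ok]
  13: obs=z cand={1,4,5} pick 4 [4->4 ok]
  14: obs=z cand={1,4,5} pick 1 [4->1 ok]
  15: obs=z cand={1,4,5} pick 4 [1->4 ok]
  16: obs=z cand={1,4,5} pick 4 [4->4 ok]
  17: obs=z cand={1,4,5} pick 5 [4->5 ok]
  18: obs=x cand={0,2} pick 2 [5->2 ok]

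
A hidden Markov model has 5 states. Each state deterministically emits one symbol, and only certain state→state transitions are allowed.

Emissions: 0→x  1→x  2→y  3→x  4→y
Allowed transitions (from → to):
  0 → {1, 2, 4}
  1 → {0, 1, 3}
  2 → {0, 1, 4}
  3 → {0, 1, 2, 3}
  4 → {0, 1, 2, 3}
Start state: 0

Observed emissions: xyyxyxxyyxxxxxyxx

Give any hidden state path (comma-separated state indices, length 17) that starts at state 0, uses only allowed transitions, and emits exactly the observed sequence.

0,4,2,0,4,3,3,2,4,1,0,1,3,0,2,1,1

  0: obs=x cand={0,1,3} pick 0 [start]
  1: obs=y cand={2,4} pick 4 [0->4 ok]
  2: obs=y cand={2,4} pick 2 [4->2 ok]
  3: obs=x cand={0,1,3} pick 0 [2->0 ok]
  4: obs=y cand={2,4} pick 4 [0->4 ok]
  5: obs=x cand={0,1,3} pick 3 [4->3 ok]
  6: obs=x cand={0,1,3} pick 3 [3->3 ok]
  7: obs=y cand={2,4} pick 2 [3->2 ok]
  8: obs=y cand={2,4} pick 4 [2->4 ok]
  9: obs=x cand={0,1,3} pick 1 [4->1 ok]
  10: obs=x cand={0,1,3} pick 0 [1->0 ok]
  11: obs=x cand={0,1,3} pick 1 [0->1 ok]
  12: obs=x cand={0,1,3} pick 3 [1->3 ok]
  13: obs=x cand={0,1,3} pick 0 [3->0 ok]
  14: obs=y cand={2,4} pick 2 [0->2 ok]
  15: obs=x cand={0,1,3} pick 1 [2->1 ok]
  16: obs=x cand={0,1,3} pick 1 [1->1 ok]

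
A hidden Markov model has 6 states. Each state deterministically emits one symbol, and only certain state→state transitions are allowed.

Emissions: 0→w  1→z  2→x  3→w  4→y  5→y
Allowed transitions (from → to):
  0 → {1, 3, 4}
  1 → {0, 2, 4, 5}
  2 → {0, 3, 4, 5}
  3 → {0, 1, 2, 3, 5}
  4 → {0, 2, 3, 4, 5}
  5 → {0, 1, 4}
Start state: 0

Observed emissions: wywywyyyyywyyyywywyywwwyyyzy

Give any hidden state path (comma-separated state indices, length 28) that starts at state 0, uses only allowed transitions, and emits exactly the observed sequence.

  t0 'w' -> {0,3}, take 0 (start)
  t1 'y' -> {4,5}, take 4 (0->4 ok)
  t2 'w' -> {0,3}, take 3 (4->3 ok)
  t3 'y' -> {4,5}, take 5 (3->5 ok)
  t4 'w' -> {0,3}, take 0 (5->0 ok)
  t5 'y' -> {4,5}, take 4 (0->4 ok)
  t6 'y' -> {4,5}, take 4 (4->4 ok)
  t7 'y' -> {4,5}, take 4 (4->4 ok)
  t8 'y' -> {4,5}, take 5 (4->5 ok)
  t9 'y' -> {4,5}, take 4 (5->4 ok)
  t10 'w' -> {0,3}, take 3 (4->3 ok)
  t11 'y' -> {4,5}, take 5 (3->5 ok)
  t12 'y' -> {4,5}, take 4 (5->4 ok)
  t13 'y' -> {4,5}, take 4 (4->4 ok)
  t14 'y' -> {4,5}, take 4 (4->4 ok)
  t15 'w' -> {0,3}, take 0 (4->0 ok)
  t16 'y' -> {4,5}, take 4 (0->4 ok)
  t17 'w' -> {0,3}, take 3 (4->3 ok)
  t18 'y' -> {4,5}, take 5 (3->5 ok)
  t19 'y' -> {4,5}, take 4 (5->4 ok)
  t20 'w' -> {0,3}, take 3 (4->3 ok)
  t21 'w' -> {0,3}, take 0 (3->0 ok)
  t22 'w' -> {0,3}, take 3 (0->3 ok)
  t23 'y' -> {4,5}, take 5 (3->5 ok)
  t24 'y' -> {4,5}, take 4 (5->4 ok)
  t25 'y' -> {4,5}, take 5 (4->5 ok)
  t26 'z' -> {1}, take 1 (5->1 ok)
  t27 'y' -> {4,5}, take 4 (1->4 ok)

0,4,3,5,0,4,4,4,5,4,3,5,4,4,4,0,4,3,5,4,3,0,3,5,4,5,1,4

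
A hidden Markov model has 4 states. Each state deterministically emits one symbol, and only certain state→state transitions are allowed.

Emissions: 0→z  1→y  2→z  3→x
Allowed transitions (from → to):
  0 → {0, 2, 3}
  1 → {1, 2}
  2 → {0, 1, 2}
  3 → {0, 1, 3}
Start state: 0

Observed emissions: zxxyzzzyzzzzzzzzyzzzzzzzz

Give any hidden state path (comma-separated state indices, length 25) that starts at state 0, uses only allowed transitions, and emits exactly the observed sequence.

  pos 0: z in {0,2}, choose 0; start
  pos 1: x in {3}, choose 3; 0->3 ok
  pos 2: x in {3}, choose 3; 3->3 ok
  pos 3: y in {1}, choose 1; 3->1 ok
  pos 4: z in {0,2}, choose 2; 1->2 ok
  pos 5: z in {0,2}, choose 2; 2->2 ok
  pos 6: z in {0,2}, choose 2; 2->2 ok
  pos 7: y in {1}, choose 1; 2->1 ok
  pos 8: z in {0,2}, choose 2; 1->2 ok
  pos 9: z in {0,2}, choose 2; 2->2 ok
  pos 10: z in {0,2}, choose 0; 2->0 ok
  pos 11: z in {0,2}, choose 2; 0->2 ok
  pos 12: z in {0,2}, choose 0; 2->0 ok
  pos 13: z in {0,2}, choose 2; 0->2 ok
  pos 14: z in {0,2}, choose 0; 2->0 ok
  pos 15: z in {0,2}, choose 2; 0->2 ok
  pos 16: y in {1}, choose 1; 2->1 ok
  pos 17: z in {0,2}, choose 2; 1->2 ok
  pos 18: z in {0,2}, choose 2; 2->2 ok
  pos 19: z in {0,2}, choose 0; 2->0 ok
  pos 20: z in {0,2}, choose 0; 0->0 ok
  pos 21: z in {0,2}, choose 0; 0->0 ok
  pos 22: z in {0,2}, choose 0; 0->0 ok
  pos 23: z in {0,2}, choose 2; 0->2 ok
  pos 24: z in {0,2}, choose 0; 2->0 ok

0,3,3,1,2,2,2,1,2,2,0,2,0,2,0,2,1,2,2,0,0,0,0,2,0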